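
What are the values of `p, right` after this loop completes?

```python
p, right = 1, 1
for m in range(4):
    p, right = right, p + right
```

Fibonacci: after 4 iterations
`p, right` takes the values: (1, 1) → (1, 2) → (2, 3) → (3, 5) → (5, 8)

Answer: 5, 8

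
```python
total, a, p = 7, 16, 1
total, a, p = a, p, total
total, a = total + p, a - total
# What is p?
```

Trace:
`total, a, p = 7, 16, 1` → total = 7; a = 16; p = 1
`total, a, p = a, p, total` → total = 16; a = 1; p = 7
`total, a = total + p, a - total` → total = 23; a = -15
So p = 7

Answer: 7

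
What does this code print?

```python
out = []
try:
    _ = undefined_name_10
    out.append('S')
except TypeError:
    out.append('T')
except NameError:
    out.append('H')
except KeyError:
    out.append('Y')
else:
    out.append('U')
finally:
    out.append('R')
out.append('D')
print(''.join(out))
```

Execution trace: 'H' (except NameError) → 'R' (finally) → 'D' (after the try/except). Output: HRD

Answer: HRD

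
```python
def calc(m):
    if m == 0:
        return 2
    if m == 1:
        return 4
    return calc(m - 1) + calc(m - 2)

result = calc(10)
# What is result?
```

Build up from base cases: calc(0)=2, calc(1)=4, calc(2)=6, calc(3)=10, calc(4)=16, calc(5)=26, calc(6)=42, ..., calc(10)=288

Answer: 288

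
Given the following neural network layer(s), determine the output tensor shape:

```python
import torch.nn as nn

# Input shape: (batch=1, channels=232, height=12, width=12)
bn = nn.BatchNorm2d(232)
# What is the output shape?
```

Input: (1, 232, 12, 12) -> Output: (1, 232, 12, 12)

Answer: (1, 232, 12, 12)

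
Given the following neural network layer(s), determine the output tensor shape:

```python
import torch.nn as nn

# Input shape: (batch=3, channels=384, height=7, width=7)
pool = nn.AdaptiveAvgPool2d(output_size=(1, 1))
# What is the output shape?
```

Input: (3, 384, 7, 7) -> Output: (3, 384, 1, 1)

Answer: (3, 384, 1, 1)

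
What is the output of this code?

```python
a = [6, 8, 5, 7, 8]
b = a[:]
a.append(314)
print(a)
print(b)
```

Key concept: slice [:] creates copy.
Step by step:
`a = [6, 8, 5, 7, 8]` → a = [6, 8, 5, 7, 8]
`b = a[:]` → b = [6, 8, 5, 7, 8]
`a.append(314)` → a = [6, 8, 5, 7, 8, 314]
`print(a)` → prints [6, 8, 5, 7, 8, 314]
`print(b)` → prints [6, 8, 5, 7, 8]

Answer:
[6, 8, 5, 7, 8, 314]
[6, 8, 5, 7, 8]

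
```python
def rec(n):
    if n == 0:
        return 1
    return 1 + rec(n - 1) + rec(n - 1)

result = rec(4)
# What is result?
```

rec(n) = 1 + 2·rec(n-1), rec(0)=1. Closed form: (1+1)·2^4 - 1 = 31.

Answer: 31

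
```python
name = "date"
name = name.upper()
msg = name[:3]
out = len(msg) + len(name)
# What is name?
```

Trace:
`name = "date"` → name = 'date'
`name = name.upper()` → name = 'DATE'
`msg = name[:3]` → msg = 'DAT'
`out = len(msg) + len(name)` → out = 7
So name = 'DATE'

Answer: 'DATE'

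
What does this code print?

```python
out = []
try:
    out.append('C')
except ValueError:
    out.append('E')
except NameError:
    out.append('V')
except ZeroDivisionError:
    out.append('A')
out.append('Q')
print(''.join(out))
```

Execution trace: 'C' (try body, no exception) → 'Q' (after the try/except). Output: CQ

Answer: CQ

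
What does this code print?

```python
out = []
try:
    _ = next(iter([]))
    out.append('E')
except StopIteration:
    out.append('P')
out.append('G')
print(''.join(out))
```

Execution trace: 'P' (except StopIteration) → 'G' (after the try/except). Output: PG

Answer: PG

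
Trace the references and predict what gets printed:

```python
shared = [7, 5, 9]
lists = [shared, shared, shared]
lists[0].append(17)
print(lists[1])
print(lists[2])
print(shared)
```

Key concept: list of same reference.
Step by step:
`shared = [7, 5, 9]` → shared = [7, 5, 9]
`lists = [shared, shared, shared]` → lists = [[7, 5, 9], [7, 5, 9], [7, 5, 9]]
`lists[0].append(17)` → shared = [7, 5, 9, 17]; lists = [[7, 5, 9, 17], [7, 5, 9, 17], [7, 5, 9, 17]]
`print(lists[1])` → prints [7, 5, 9, 17]
`print(lists[2])` → prints [7, 5, 9, 17]
`print(shared)` → prints [7, 5, 9, 17]

Answer:
[7, 5, 9, 17]
[7, 5, 9, 17]
[7, 5, 9, 17]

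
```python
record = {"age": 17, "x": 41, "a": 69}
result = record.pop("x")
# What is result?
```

Trace:
`record = {"age": 17, "x": 41, "a": 69}` → record = {'age': 17, 'x': 41, 'a': 69}
`result = record.pop("x")` → record = {'age': 17, 'a': 69}; result = 41
So result = 41

Answer: 41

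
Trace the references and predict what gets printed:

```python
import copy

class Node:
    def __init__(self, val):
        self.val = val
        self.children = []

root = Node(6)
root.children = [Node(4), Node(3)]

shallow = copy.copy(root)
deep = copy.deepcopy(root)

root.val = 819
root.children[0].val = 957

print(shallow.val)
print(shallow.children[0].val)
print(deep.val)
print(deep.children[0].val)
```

Key concept: deep copy with custom objects.
Step by step:
`root = Node(6)` → root = Node(val=6, children=[])
`root.children = [Node(4), Node(3)]` → root = Node(val=6, children=[Node(val=4, children=[]), Node(val=3, children=[])])
`shallow = copy.copy(root)` → shallow = Node(val=6, children=[Node(val=4, children=[]), Node(val=3, children=[])])
`deep = copy.deepcopy(root)` → deep = Node(val=6, children=[Node(val=4, children=[]), Node(val=3, children=[])])
`root.val = 819` → root = Node(val=819, children=[Node(val=4, children=[]), Node(val=3, children=[])])
`root.children[0].val = 957` → root = Node(val=819, children=[Node(val=957, children=[]), Node(val=3, children=[])]); shallow = Node(val=6, children=[Node(val=957, children=[]), Node(val=3, children=[])])
`print(shallow.val)` → prints 6
`print(shallow.children[0].val)` → prints 957
`print(deep.val)` → prints 6
`print(deep.children[0].val)` → prints 4

Answer:
6
957
6
4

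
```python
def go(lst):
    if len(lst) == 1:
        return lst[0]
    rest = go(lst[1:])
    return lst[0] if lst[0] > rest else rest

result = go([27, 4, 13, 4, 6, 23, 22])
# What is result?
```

Recursive max over [27, 4, 13, 4, 6, 23, 22] = 27

Answer: 27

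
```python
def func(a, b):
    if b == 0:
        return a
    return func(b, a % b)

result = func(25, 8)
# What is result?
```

func(25, 8) -> func(8, 1) -> func(1, 0) -> 1

Answer: 1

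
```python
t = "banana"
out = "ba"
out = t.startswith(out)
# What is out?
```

Trace:
`t = "banana"` → t = 'banana'
`out = "ba"` → out = 'ba'
`out = t.startswith(out)` → out = True
So out = True

Answer: True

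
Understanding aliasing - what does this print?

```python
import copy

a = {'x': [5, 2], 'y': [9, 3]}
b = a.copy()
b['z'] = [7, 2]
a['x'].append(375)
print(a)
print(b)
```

Key concept: shallow copy of dict with mutable values.
Step by step:
`a = {'x': [5, 2], 'y': [9, 3]}` → a = {'x': [5, 2], 'y': [9, 3]}
`b = a.copy()` → b = {'x': [5, 2], 'y': [9, 3]}
`b['z'] = [7, 2]` → b = {'x': [5, 2], 'y': [9, 3], 'z': [7, 2]}
`a['x'].append(375)` → a = {'x': [5, 2, 375], 'y': [9, 3]}; b = {'x': [5, 2, 375], 'y': [9, 3], 'z': [7, 2]}
`print(a)` → prints {'x': [5, 2, 375], 'y': [9, 3]}
`print(b)` → prints {'x': [5, 2, 375], 'y': [9, 3], 'z': [7, 2]}

Answer:
{'x': [5, 2, 375], 'y': [9, 3]}
{'x': [5, 2, 375], 'y': [9, 3], 'z': [7, 2]}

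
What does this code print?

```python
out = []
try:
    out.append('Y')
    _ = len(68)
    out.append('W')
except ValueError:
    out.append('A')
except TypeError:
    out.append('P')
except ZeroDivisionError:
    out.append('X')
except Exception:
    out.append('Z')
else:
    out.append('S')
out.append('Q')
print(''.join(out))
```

Execution trace: 'Y' (try body) → 'P' (except TypeError) → 'Q' (after the try/except). Output: YPQ

Answer: YPQ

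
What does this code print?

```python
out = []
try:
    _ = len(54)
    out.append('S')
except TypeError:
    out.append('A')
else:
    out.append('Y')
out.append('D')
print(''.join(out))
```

Execution trace: 'A' (except TypeError) → 'D' (after the try/except). Output: AD

Answer: AD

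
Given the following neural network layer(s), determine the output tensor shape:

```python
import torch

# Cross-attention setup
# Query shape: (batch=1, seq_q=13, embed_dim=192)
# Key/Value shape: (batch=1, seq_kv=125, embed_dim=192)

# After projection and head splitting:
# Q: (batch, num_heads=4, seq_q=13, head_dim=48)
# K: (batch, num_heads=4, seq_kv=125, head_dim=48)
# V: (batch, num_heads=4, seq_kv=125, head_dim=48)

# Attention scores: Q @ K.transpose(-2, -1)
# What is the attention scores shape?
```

Input: (1, 13, 192) -> Output: (1, 4, 13, 125)

Answer: (1, 4, 13, 125)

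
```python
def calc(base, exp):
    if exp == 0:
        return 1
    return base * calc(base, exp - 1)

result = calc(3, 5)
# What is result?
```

calc(3, 5) = 3 * 3 * 3 * 3 * 3 = 243

Answer: 243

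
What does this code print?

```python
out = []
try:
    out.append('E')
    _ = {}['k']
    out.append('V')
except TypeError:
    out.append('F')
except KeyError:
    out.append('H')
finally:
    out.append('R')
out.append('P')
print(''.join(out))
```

Execution trace: 'E' (try body) → 'H' (except KeyError) → 'R' (finally) → 'P' (after the try/except). Output: EHRP

Answer: EHRP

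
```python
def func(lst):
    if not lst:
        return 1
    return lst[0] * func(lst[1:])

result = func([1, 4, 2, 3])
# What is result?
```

Product over [1, 4, 2, 3] = 1 * 4 * 2 * 3 = 24

Answer: 24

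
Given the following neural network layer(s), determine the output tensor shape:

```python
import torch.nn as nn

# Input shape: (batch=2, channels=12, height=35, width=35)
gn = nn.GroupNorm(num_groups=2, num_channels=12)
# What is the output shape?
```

Input: (2, 12, 35, 35) -> Output: (2, 12, 35, 35)

Answer: (2, 12, 35, 35)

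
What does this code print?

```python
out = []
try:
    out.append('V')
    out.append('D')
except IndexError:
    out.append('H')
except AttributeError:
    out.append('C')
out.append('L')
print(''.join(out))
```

Execution trace: 'V' (try body) → 'D' (try body, no exception) → 'L' (after the try/except). Output: VDL

Answer: VDL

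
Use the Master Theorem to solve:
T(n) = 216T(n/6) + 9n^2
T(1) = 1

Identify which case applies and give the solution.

a=216, b=6, f(n)=9n^2. log_6(216) = 3. Since c=2 < 3, Case 1 applies: T(n) = Θ(n^log_b(a)) = O(n^3).

Answer: O(n^3) - Case 1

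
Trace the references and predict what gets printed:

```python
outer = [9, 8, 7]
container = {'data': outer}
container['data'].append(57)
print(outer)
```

Key concept: dict holds reference to list.
Step by step:
`outer = [9, 8, 7]` → outer = [9, 8, 7]
`container = {'data': outer}` → container = {'data': [9, 8, 7]}
`container['data'].append(57)` → outer = [9, 8, 7, 57]; container = {'data': [9, 8, 7, 57]}
`print(outer)` → prints [9, 8, 7, 57]

Answer: [9, 8, 7, 57]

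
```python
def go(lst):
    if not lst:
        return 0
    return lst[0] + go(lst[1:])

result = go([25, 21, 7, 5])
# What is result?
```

25 + 21 + 7 + 5 + 0 = 58

Answer: 58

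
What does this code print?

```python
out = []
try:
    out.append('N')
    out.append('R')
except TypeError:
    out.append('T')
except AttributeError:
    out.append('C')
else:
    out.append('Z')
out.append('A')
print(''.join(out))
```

Execution trace: 'N' (try body) → 'R' (try body, no exception) → 'Z' (else) → 'A' (after the try/except). Output: NRZA

Answer: NRZA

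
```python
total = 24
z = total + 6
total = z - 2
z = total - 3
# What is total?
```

Trace:
`total = 24` → total = 24
`z = total + 6` → z = 30
`total = z - 2` → total = 28
`z = total - 3` → z = 25
So total = 28

Answer: 28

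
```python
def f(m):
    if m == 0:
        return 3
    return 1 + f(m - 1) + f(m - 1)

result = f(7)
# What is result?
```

f(m) = 1 + 2·f(m-1), f(0)=3. Closed form: (3+1)·2^7 - 1 = 511.

Answer: 511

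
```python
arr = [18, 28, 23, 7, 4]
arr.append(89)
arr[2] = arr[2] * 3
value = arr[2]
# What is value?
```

Trace:
`arr = [18, 28, 23, 7, 4]` → arr = [18, 28, 23, 7, 4]
`arr.append(89)` → arr = [18, 28, 23, 7, 4, 89]
`arr[2] = arr[2] * 3` → arr = [18, 28, 69, 7, 4, 89]
`value = arr[2]` → value = 69
So value = 69

Answer: 69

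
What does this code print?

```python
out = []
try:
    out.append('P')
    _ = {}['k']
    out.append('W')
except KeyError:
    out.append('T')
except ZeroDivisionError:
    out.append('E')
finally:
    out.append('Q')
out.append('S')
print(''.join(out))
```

Execution trace: 'P' (try body) → 'T' (except KeyError) → 'Q' (finally) → 'S' (after the try/except). Output: PTQS

Answer: PTQS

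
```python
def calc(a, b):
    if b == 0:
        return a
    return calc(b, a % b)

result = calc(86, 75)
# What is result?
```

calc(86, 75) -> calc(75, 11) -> calc(11, 9) -> calc(9, 2) -> calc(2, 1) -> calc(1, 0) -> 1

Answer: 1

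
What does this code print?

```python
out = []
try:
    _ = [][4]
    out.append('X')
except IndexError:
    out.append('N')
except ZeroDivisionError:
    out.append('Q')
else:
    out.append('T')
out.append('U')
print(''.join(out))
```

Execution trace: 'N' (except IndexError) → 'U' (after the try/except). Output: NU

Answer: NU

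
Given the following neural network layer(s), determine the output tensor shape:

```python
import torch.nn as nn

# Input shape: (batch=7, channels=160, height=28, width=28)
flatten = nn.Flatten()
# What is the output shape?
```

Input: (7, 160, 28, 28) -> Output: (7, 125440)

Answer: (7, 125440)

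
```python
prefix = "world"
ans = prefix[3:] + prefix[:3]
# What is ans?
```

Trace:
`prefix = "world"` → prefix = 'world'
`ans = prefix[3:] + prefix[:3]` → ans = 'ldwor'
So ans = 'ldwor'

Answer: 'ldwor'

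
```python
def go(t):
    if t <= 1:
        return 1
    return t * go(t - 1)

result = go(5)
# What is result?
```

go(5) = 5 * 4 * 3 * 2 * 1 = 120

Answer: 120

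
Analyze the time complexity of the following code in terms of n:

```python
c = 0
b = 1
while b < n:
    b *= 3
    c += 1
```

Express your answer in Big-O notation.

Each loop level contributes: log n. Multiplying the contributions gives O(log n).

Answer: O(log n)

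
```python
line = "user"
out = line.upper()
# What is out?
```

Trace:
`line = "user"` → line = 'user'
`out = line.upper()` → out = 'USER'
So out = 'USER'

Answer: 'USER'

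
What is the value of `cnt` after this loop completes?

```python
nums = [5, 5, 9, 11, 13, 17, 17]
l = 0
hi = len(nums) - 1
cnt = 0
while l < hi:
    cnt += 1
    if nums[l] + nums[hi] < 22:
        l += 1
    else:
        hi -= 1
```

Steps to find pair summing to 22
`cnt` takes the values: 0 → 1 → 2 → 3 → 4 → 5 → 6

Answer: 6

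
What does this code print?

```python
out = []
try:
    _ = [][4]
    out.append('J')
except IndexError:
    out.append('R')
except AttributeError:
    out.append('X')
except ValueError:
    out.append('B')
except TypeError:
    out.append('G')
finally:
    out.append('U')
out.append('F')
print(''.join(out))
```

Execution trace: 'R' (except IndexError) → 'U' (finally) → 'F' (after the try/except). Output: RUF

Answer: RUF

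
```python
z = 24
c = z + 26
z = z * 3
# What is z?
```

Trace:
`z = 24` → z = 24
`c = z + 26` → c = 50
`z = z * 3` → z = 72
So z = 72

Answer: 72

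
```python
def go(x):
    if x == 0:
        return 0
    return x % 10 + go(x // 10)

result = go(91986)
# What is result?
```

Sum of digits of 91986: 6 + 8 + 9 + 1 + 9 = 33

Answer: 33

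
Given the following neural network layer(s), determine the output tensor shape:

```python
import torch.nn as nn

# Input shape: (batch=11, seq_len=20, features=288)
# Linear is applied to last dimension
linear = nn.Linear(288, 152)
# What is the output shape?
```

Input: (11, 20, 288) -> Output: (11, 20, 152)

Answer: (11, 20, 152)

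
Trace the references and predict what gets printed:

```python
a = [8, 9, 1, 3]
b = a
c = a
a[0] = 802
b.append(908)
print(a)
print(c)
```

Key concept: multiple aliases.
Step by step:
`a = [8, 9, 1, 3]` → a = [8, 9, 1, 3]
`b = a` → b = [8, 9, 1, 3] (same object as a)
`c = a` → c = [8, 9, 1, 3] (same object as a, b)
`a[0] = 802` → a = [802, 9, 1, 3] (same object as b, c); b = [802, 9, 1, 3] (same object as a, c); c = [802, 9, 1, 3] (same object as a, b)
`b.append(908)` → a = [802, 9, 1, 3, 908] (same object as b, c); b = [802, 9, 1, 3, 908] (same object as a, c); c = [802, 9, 1, 3, 908] (same object as a, b)
`print(a)` → prints [802, 9, 1, 3, 908]
`print(c)` → prints [802, 9, 1, 3, 908]

Answer:
[802, 9, 1, 3, 908]
[802, 9, 1, 3, 908]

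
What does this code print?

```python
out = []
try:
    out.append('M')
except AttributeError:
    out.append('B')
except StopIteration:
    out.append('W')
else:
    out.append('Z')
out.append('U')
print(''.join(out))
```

Execution trace: 'M' (try body, no exception) → 'Z' (else) → 'U' (after the try/except). Output: MZU

Answer: MZU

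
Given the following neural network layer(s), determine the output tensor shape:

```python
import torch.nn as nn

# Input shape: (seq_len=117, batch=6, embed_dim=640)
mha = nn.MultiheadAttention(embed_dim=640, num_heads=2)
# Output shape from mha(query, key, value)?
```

Input: (117, 6, 640) -> Output: (117, 6, 640)

Answer: (117, 6, 640)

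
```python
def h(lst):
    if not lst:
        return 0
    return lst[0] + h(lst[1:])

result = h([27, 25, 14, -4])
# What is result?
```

27 + 25 + 14 + (-4) + 0 = 62

Answer: 62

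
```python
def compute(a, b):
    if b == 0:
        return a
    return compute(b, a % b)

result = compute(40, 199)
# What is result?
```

compute(40, 199) -> compute(199, 40) -> compute(40, 39) -> compute(39, 1) -> compute(1, 0) -> 1

Answer: 1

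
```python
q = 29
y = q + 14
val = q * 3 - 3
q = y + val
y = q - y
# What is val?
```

Trace:
`q = 29` → q = 29
`y = q + 14` → y = 43
`val = q * 3 - 3` → val = 84
`q = y + val` → q = 127
`y = q - y` → y = 84
So val = 84

Answer: 84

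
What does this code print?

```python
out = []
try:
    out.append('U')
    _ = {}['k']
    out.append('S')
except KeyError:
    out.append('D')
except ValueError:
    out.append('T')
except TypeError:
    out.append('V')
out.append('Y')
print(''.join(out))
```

Execution trace: 'U' (try body) → 'D' (except KeyError) → 'Y' (after the try/except). Output: UDY

Answer: UDY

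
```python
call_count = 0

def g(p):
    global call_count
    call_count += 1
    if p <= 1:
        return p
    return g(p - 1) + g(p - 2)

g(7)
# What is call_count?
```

Calls(p) = 1 + Calls(p-1) + Calls(p-2); Calls(0)=Calls(1)=1. For p=7 this gives 41.

Answer: 41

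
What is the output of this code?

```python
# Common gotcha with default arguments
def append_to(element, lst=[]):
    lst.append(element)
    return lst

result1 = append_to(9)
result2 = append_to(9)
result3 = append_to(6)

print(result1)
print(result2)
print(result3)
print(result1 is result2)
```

Key concept: mutable default argument gotcha.
Step by step:
`result1 = append_to(9)` → result1 = [9]
`result2 = append_to(9)` → result1 = [9, 9] (same object as result2); result2 = [9, 9] (same object as result1)
`result3 = append_to(6)` → result1 = [9, 9, 6] (same object as result2, result3); result2 = [9, 9, 6] (same object as result1, result3); result3 = [9, 9, 6] (same object as result1, result2)
`print(result1)` → prints [9, 9, 6]
`print(result2)` → prints [9, 9, 6]
`print(result3)` → prints [9, 9, 6]
`print(result1 is result2)` → prints True

Answer:
[9, 9, 6]
[9, 9, 6]
[9, 9, 6]
True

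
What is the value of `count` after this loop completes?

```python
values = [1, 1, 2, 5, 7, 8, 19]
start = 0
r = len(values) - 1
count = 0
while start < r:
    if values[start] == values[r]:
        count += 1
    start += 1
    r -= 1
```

Count matching pairs from ends
`count` takes the values: 0

Answer: 0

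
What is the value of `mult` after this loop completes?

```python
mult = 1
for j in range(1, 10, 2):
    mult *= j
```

Product of 1, 3, 5, ... up to 9
`mult` takes the values: 1 → 3 → 15 → 105 → 945

Answer: 945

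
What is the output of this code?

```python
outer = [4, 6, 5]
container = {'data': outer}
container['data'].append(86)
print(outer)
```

Key concept: dict holds reference to list.
Step by step:
`outer = [4, 6, 5]` → outer = [4, 6, 5]
`container = {'data': outer}` → container = {'data': [4, 6, 5]}
`container['data'].append(86)` → outer = [4, 6, 5, 86]; container = {'data': [4, 6, 5, 86]}
`print(outer)` → prints [4, 6, 5, 86]

Answer: [4, 6, 5, 86]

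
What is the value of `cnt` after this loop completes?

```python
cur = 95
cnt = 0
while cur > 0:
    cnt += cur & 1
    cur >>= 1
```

Count set bits in 95 (binary: 0b1011111)
`cnt` takes the values: 0 → 1 → 2 → 3 → 4 → 5 → 6

Answer: 6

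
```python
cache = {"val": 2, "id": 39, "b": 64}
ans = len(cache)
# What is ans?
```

Trace:
`cache = {"val": 2, "id": 39, "b": 64}` → cache = {'val': 2, 'id': 39, 'b': 64}
`ans = len(cache)` → ans = 3
So ans = 3

Answer: 3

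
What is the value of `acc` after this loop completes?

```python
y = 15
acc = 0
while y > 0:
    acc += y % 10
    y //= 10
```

Sum digits of 15
`acc` takes the values: 0 → 5 → 6

Answer: 6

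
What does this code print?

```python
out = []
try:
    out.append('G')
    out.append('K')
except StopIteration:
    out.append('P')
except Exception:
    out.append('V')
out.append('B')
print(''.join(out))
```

Execution trace: 'G' (try body) → 'K' (try body, no exception) → 'B' (after the try/except). Output: GKB

Answer: GKB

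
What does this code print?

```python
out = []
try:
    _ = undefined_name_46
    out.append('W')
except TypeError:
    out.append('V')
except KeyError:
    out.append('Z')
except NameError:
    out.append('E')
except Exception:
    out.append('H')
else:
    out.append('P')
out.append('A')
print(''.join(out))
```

Execution trace: 'E' (except NameError) → 'A' (after the try/except). Output: EA

Answer: EA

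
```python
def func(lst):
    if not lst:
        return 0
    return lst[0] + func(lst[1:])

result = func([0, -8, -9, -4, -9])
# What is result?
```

0 + (-8) + (-9) + (-4) + (-9) + 0 = -30

Answer: -30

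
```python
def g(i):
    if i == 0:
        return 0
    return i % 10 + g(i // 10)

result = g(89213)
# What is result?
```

Sum of digits of 89213: 3 + 1 + 2 + 9 + 8 = 23

Answer: 23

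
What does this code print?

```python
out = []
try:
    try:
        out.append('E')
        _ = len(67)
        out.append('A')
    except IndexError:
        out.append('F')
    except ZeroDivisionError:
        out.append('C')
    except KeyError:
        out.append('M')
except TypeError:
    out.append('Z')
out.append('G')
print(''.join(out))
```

Execution trace: 'E' (try body) → 'Z' (outer except TypeError) → 'G' (after the try/except). Output: EZG

Answer: EZG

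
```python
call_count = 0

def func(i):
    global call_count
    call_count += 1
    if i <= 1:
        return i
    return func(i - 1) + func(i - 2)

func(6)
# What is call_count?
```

Calls(i) = 1 + Calls(i-1) + Calls(i-2); Calls(0)=Calls(1)=1. For i=6 this gives 25.

Answer: 25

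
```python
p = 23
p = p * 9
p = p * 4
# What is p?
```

Trace:
`p = 23` → p = 23
`p = p * 9` → p = 207
`p = p * 4` → p = 828
So p = 828

Answer: 828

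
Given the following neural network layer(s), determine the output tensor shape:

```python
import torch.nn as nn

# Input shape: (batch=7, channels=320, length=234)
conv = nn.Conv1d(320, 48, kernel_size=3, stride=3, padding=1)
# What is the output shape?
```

Input: (7, 320, 234) -> Output: (7, 48, 78)

Answer: (7, 48, 78)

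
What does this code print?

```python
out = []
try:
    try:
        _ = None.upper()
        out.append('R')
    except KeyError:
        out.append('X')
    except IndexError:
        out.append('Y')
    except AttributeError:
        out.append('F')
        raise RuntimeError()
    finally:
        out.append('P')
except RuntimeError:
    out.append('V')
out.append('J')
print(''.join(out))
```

Execution trace: 'F' (inner except AttributeError) → 'P' (inner finally) → 'V' (outer except RuntimeError) → 'J' (after the try/except). Output: FPVJ

Answer: FPVJ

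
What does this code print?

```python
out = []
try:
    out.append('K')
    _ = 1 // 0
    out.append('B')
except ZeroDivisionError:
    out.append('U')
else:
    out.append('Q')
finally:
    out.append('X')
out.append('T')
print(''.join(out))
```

Execution trace: 'K' (try body) → 'U' (except ZeroDivisionError) → 'X' (finally) → 'T' (after the try/except). Output: KUXT

Answer: KUXT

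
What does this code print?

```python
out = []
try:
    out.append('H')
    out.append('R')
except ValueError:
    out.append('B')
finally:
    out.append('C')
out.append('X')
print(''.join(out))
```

Execution trace: 'H' (try body) → 'R' (try body, no exception) → 'C' (finally) → 'X' (after the try/except). Output: HRCX

Answer: HRCX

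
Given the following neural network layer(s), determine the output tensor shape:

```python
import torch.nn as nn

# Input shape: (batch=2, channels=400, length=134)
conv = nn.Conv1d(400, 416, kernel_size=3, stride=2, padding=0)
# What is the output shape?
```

Input: (2, 400, 134) -> Output: (2, 416, 66)

Answer: (2, 416, 66)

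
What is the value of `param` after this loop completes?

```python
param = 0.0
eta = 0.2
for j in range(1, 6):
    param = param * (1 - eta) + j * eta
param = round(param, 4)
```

Moving average with lr=0.2
`param` takes the values: 0.0 → 0.2 → 0.56 → 1.048 → 1.6384 → 2.31072 → 2.3107

Answer: 2.3107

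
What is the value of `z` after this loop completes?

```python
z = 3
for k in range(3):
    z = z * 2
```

Multiply by 2, 3 times: 3 * 2^3 = 24
`z` takes the values: 3 → 6 → 12 → 24

Answer: 24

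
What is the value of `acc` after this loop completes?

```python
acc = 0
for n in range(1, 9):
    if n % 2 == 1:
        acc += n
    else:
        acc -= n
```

Add odd, subtract even
`acc` takes the values: 0 → 1 → -1 → 2 → -2 → 3 → -3 → 4 → -4

Answer: -4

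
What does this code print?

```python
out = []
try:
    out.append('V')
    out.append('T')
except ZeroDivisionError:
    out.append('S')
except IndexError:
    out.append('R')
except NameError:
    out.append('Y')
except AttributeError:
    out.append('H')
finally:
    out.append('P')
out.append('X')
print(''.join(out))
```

Execution trace: 'V' (try body) → 'T' (try body, no exception) → 'P' (finally) → 'X' (after the try/except). Output: VTPX

Answer: VTPX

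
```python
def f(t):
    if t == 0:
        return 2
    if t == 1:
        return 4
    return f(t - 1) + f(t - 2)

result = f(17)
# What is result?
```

Build up from base cases: f(0)=2, f(1)=4, f(2)=6, f(3)=10, f(4)=16, f(5)=26, f(6)=42, ..., f(17)=8362

Answer: 8362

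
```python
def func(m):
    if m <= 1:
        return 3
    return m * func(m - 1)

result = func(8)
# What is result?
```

func(8) = 8 * 7 * 6 * 5 * 4 * 3 * 2 * 3 = 120960

Answer: 120960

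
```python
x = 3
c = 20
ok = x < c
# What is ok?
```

Trace:
`x = 3` → x = 3
`c = 20` → c = 20
`ok = x < c` → ok = True
So ok = True

Answer: True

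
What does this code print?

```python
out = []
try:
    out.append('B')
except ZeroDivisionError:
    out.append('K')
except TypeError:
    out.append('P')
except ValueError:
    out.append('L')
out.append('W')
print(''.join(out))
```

Execution trace: 'B' (try body, no exception) → 'W' (after the try/except). Output: BW

Answer: BW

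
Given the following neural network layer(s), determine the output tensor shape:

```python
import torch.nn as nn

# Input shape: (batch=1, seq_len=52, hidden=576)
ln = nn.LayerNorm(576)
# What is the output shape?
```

Input: (1, 52, 576) -> Output: (1, 52, 576)

Answer: (1, 52, 576)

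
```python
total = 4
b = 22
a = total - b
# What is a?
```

Trace:
`total = 4` → total = 4
`b = 22` → b = 22
`a = total - b` → a = -18
So a = -18

Answer: -18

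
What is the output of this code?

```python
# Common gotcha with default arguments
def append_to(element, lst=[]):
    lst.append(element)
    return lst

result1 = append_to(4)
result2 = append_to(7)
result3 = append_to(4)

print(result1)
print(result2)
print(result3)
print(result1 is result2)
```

Key concept: mutable default argument gotcha.
Step by step:
`result1 = append_to(4)` → result1 = [4]
`result2 = append_to(7)` → result1 = [4, 7] (same object as result2); result2 = [4, 7] (same object as result1)
`result3 = append_to(4)` → result1 = [4, 7, 4] (same object as result2, result3); result2 = [4, 7, 4] (same object as result1, result3); result3 = [4, 7, 4] (same object as result1, result2)
`print(result1)` → prints [4, 7, 4]
`print(result2)` → prints [4, 7, 4]
`print(result3)` → prints [4, 7, 4]
`print(result1 is result2)` → prints True

Answer:
[4, 7, 4]
[4, 7, 4]
[4, 7, 4]
True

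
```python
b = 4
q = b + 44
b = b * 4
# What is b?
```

Trace:
`b = 4` → b = 4
`q = b + 44` → q = 48
`b = b * 4` → b = 16
So b = 16

Answer: 16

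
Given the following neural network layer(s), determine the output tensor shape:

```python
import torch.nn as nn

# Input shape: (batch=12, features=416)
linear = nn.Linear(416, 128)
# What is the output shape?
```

Input: (12, 416) -> Output: (12, 128)

Answer: (12, 128)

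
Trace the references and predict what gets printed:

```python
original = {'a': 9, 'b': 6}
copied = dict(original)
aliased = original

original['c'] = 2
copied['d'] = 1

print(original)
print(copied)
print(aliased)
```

Key concept: dict() creates copy, assignment creates alias.
Step by step:
`original = {'a': 9, 'b': 6}` → original = {'a': 9, 'b': 6}
`copied = dict(original)` → copied = {'a': 9, 'b': 6}
`aliased = original` → aliased = {'a': 9, 'b': 6} (same object as original)
`original['c'] = 2` → original = {'a': 9, 'b': 6, 'c': 2} (same object as aliased); aliased = {'a': 9, 'b': 6, 'c': 2} (same object as original)
`copied['d'] = 1` → copied = {'a': 9, 'b': 6, 'd': 1}
`print(original)` → prints {'a': 9, 'b': 6, 'c': 2}
`print(copied)` → prints {'a': 9, 'b': 6, 'd': 1}
`print(aliased)` → prints {'a': 9, 'b': 6, 'c': 2}

Answer:
{'a': 9, 'b': 6, 'c': 2}
{'a': 9, 'b': 6, 'd': 1}
{'a': 9, 'b': 6, 'c': 2}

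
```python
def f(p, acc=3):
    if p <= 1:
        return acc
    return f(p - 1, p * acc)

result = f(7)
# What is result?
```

Accumulator trace (n, acc): (7, 3) -> (6, 21) -> (5, 126) -> (4, 630) -> (3, 2520) -> (2, 7560) -> (1, 15120) -> return 15120

Answer: 15120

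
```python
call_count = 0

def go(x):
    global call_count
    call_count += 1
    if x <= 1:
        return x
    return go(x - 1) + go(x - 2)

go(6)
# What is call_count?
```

Calls(x) = 1 + Calls(x-1) + Calls(x-2); Calls(0)=Calls(1)=1. For x=6 this gives 25.

Answer: 25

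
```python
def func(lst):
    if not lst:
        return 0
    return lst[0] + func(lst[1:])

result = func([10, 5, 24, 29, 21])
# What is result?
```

10 + 5 + 24 + 29 + 21 + 0 = 89

Answer: 89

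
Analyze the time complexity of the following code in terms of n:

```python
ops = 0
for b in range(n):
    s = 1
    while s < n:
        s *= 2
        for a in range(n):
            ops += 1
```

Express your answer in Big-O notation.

Each loop level contributes: n × log n × n. Multiplying the contributions gives O(n^2 log n).

Answer: O(n^2 log n)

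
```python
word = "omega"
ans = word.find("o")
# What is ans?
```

Trace:
`word = "omega"` → word = 'omega'
`ans = word.find("o")` → ans = 0
So ans = 0

Answer: 0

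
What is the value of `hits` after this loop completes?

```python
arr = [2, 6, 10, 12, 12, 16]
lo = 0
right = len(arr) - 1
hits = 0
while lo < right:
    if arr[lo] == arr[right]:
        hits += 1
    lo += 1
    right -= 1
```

Count matching pairs from ends
`hits` takes the values: 0

Answer: 0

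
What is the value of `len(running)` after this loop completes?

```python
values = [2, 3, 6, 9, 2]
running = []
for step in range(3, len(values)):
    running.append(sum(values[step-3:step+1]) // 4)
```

Number of 4-element averages
`running` takes the values: [] → [5] → [5, 5]
So `len(running)` = 2

Answer: 2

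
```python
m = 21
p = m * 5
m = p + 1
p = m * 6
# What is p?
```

Trace:
`m = 21` → m = 21
`p = m * 5` → p = 105
`m = p + 1` → m = 106
`p = m * 6` → p = 636
So p = 636

Answer: 636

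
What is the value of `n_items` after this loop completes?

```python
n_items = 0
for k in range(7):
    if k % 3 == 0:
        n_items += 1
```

Count numbers divisible by 3 in range(7)
`n_items` takes the values: 0 → 1 → 2 → 3

Answer: 3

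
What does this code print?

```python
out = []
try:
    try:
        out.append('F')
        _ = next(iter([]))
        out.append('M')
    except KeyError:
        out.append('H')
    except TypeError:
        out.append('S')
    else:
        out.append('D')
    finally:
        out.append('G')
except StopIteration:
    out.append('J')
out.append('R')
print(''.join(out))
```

Execution trace: 'F' (inner try body) → 'G' (inner finally) → 'J' (outer except StopIteration) → 'R' (after the try/except). Output: FGJR

Answer: FGJR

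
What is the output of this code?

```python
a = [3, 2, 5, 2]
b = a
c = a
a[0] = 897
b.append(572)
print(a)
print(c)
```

Key concept: multiple aliases.
Step by step:
`a = [3, 2, 5, 2]` → a = [3, 2, 5, 2]
`b = a` → b = [3, 2, 5, 2] (same object as a)
`c = a` → c = [3, 2, 5, 2] (same object as a, b)
`a[0] = 897` → a = [897, 2, 5, 2] (same object as b, c); b = [897, 2, 5, 2] (same object as a, c); c = [897, 2, 5, 2] (same object as a, b)
`b.append(572)` → a = [897, 2, 5, 2, 572] (same object as b, c); b = [897, 2, 5, 2, 572] (same object as a, c); c = [897, 2, 5, 2, 572] (same object as a, b)
`print(a)` → prints [897, 2, 5, 2, 572]
`print(c)` → prints [897, 2, 5, 2, 572]

Answer:
[897, 2, 5, 2, 572]
[897, 2, 5, 2, 572]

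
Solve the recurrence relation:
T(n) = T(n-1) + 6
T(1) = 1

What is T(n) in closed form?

Unrolling: T(n) = T(1) + 6·(n-1) = 1 + 6(n-1) = 6n - 5.

Answer: T(n) = 6n - 5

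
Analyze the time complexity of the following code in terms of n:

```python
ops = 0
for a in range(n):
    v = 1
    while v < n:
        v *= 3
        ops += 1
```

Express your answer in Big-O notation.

Each loop level contributes: n × log n. Multiplying the contributions gives O(n log n).

Answer: O(n log n)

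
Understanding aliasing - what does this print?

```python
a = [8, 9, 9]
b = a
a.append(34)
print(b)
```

Key concept: basic list aliasing.
Step by step:
`a = [8, 9, 9]` → a = [8, 9, 9]
`b = a` → b = [8, 9, 9] (same object as a)
`a.append(34)` → a = [8, 9, 9, 34] (same object as b); b = [8, 9, 9, 34] (same object as a)
`print(b)` → prints [8, 9, 9, 34]

Answer: [8, 9, 9, 34]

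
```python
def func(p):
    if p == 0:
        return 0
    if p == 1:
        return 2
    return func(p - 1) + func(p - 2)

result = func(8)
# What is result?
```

Build up from base cases: func(0)=0, func(1)=2, func(2)=2, func(3)=4, func(4)=6, func(5)=10, func(6)=16, ..., func(8)=42

Answer: 42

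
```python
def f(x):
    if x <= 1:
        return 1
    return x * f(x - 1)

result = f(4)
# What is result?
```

f(4) = 4 * 3 * 2 * 1 = 24

Answer: 24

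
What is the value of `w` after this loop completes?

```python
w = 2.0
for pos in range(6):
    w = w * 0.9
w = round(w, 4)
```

Exponential decay: 2.0 * 0.9^6
`w` takes the values: 2.0 → 1.8 → 1.62 → 1.458 → 1.3122 → 1.18098 → 1.062882 → 1.0629

Answer: 1.0629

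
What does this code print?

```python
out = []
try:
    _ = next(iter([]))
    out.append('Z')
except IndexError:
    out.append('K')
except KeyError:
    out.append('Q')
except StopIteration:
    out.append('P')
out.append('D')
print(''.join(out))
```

Execution trace: 'P' (except StopIteration) → 'D' (after the try/except). Output: PD

Answer: PD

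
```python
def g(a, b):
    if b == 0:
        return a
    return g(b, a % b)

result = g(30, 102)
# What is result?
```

g(30, 102) -> g(102, 30) -> g(30, 12) -> g(12, 6) -> g(6, 0) -> 6

Answer: 6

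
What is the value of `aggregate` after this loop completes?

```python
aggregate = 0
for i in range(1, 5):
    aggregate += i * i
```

Sum of squares 1² to 4² = 30
`aggregate` takes the values: 0 → 1 → 5 → 14 → 30

Answer: 30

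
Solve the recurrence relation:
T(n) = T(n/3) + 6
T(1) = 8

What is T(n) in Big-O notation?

Each step divides n by 3 and adds 6. After log_3(n) steps we reach T(1)=8. So T(n) = 6·log_3(n) + 8 = O(log n).

Answer: O(log n)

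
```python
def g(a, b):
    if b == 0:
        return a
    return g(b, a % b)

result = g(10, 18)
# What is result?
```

g(10, 18) -> g(18, 10) -> g(10, 8) -> g(8, 2) -> g(2, 0) -> 2

Answer: 2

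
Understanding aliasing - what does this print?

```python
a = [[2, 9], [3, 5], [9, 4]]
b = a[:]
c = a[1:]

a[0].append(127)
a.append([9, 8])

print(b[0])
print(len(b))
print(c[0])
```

Key concept: slice with nested mutation.
Step by step:
`a = [[2, 9], [3, 5], [9, 4]]` → a = [[2, 9], [3, 5], [9, 4]]
`b = a[:]` → b = [[2, 9], [3, 5], [9, 4]]
`c = a[1:]` → c = [[3, 5], [9, 4]]
`a[0].append(127)` → a = [[2, 9, 127], [3, 5], [9, 4]]; b = [[2, 9, 127], [3, 5], [9, 4]]
`a.append([9, 8])` → a = [[2, 9, 127], [3, 5], [9, 4], [9, 8]]
`print(b[0])` → prints [2, 9, 127]
`print(len(b))` → prints 3
`print(c[0])` → prints [3, 5]

Answer:
[2, 9, 127]
3
[3, 5]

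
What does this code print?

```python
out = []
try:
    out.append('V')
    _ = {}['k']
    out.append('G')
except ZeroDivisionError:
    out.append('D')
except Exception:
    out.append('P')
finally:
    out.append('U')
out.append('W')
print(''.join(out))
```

Execution trace: 'V' (try body) → 'P' (except Exception) → 'U' (finally) → 'W' (after the try/except). Output: VPUW

Answer: VPUW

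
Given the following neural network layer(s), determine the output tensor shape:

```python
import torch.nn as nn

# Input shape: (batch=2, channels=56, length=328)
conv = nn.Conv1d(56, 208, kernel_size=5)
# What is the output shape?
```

Input: (2, 56, 328) -> Output: (2, 208, 324)

Answer: (2, 208, 324)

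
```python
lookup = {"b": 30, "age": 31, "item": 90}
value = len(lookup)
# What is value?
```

Trace:
`lookup = {"b": 30, "age": 31, "item": 90}` → lookup = {'b': 30, 'age': 31, 'item': 90}
`value = len(lookup)` → value = 3
So value = 3

Answer: 3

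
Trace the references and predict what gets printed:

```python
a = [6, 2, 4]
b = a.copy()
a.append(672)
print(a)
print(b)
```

Key concept: list.copy() creates independent copy.
Step by step:
`a = [6, 2, 4]` → a = [6, 2, 4]
`b = a.copy()` → b = [6, 2, 4]
`a.append(672)` → a = [6, 2, 4, 672]
`print(a)` → prints [6, 2, 4, 672]
`print(b)` → prints [6, 2, 4]

Answer:
[6, 2, 4, 672]
[6, 2, 4]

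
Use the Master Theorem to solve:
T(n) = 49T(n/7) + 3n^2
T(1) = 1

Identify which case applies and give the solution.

a=49, b=7, f(n)=3n^2. log_7(49) = 2. Since c=2 = 2, Case 2 applies: T(n) = Θ(n^log_b(a) · log n) = O(n^2 log n).

Answer: O(n^2 log n) - Case 2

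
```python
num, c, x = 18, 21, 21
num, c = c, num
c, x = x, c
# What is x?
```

Trace:
`num, c, x = 18, 21, 21` → num = 18; c = 21; x = 21
`num, c = c, num` → num = 21; c = 18
`c, x = x, c` → c = 21; x = 18
So x = 18

Answer: 18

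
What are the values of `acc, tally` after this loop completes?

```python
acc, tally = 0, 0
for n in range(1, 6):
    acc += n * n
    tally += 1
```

Sum of squares and count
`acc, tally` takes the values: (0, 0) → (1, 0) → (1, 1) → (5, 1) → (5, 2) → (14, 2) → (14, 3) → (30, 3) → (30, 4) → (55, 4) → (55, 5)

Answer: 55, 5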